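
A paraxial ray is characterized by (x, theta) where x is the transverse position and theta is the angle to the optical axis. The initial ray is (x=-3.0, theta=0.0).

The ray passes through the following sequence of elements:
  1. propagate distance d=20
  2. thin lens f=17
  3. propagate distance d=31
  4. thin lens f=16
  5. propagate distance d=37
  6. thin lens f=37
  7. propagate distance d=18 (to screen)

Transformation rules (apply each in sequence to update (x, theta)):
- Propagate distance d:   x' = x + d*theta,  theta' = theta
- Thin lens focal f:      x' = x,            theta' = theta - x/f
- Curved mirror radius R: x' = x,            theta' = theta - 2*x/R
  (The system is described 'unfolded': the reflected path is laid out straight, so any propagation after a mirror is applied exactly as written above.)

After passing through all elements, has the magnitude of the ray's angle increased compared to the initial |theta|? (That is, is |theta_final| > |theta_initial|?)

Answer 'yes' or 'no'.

Answer: yes

Derivation:
Initial: x=-3.0000 theta=0.0000
After 1 (propagate distance d=20): x=-3.0000 theta=0.0000
After 2 (thin lens f=17): x=-3.0000 theta=3/17 (≈0.1765)
After 3 (propagate distance d=31): x=42/17 (≈2.4706) theta=3/17 (≈0.1765)
After 4 (thin lens f=16): x=42/17 (≈2.4706) theta=3/136 (≈0.0221)
After 5 (propagate distance d=37): x=447/136 (≈3.2868) theta=3/136 (≈0.0221)
After 6 (thin lens f=37): x=447/136 (≈3.2868) theta=-42/629 (≈-0.0668)
After 7 (propagate distance d=18 (to screen)): x=10491/5032 (≈2.0849) theta=-42/629 (≈-0.0668)
|theta_initial|=0.0000 |theta_final|=42/629 (≈0.0668) -> increased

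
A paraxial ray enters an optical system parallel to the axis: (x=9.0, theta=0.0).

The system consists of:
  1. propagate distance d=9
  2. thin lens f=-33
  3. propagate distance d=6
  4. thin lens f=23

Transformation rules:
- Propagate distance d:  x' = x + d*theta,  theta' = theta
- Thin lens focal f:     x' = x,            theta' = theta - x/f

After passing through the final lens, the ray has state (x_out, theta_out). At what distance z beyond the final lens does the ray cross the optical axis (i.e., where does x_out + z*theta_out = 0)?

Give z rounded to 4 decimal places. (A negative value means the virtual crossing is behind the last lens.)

Initial: x=9.0000 theta=0.0000
After 1 (propagate distance d=9): x=9.0000 theta=0.0000
After 2 (thin lens f=-33): x=9.0000 theta=3/11 (≈0.2727)
After 3 (propagate distance d=6): x=117/11 (≈10.6364) theta=3/11 (≈0.2727)
After 4 (thin lens f=23): x=117/11 (≈10.6364) theta=-48/253 (≈-0.1897)
z_focus = -x_out/theta_out = -(117/11)/(-48/253) = 56.0625
Rounded to 4 decimal places: z = 56.0625

Answer: 56.0625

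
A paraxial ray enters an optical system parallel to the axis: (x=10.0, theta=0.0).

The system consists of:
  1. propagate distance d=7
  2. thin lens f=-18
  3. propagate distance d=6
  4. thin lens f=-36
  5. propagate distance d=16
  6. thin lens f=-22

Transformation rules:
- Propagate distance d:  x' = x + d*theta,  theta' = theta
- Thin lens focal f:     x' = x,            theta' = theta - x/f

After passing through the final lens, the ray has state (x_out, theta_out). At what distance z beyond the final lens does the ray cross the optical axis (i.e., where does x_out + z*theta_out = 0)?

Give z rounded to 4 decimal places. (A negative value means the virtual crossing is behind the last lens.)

Answer: -12.7634

Derivation:
Initial: x=10.0000 theta=0.0000
After 1 (propagate distance d=7): x=10.0000 theta=0.0000
After 2 (thin lens f=-18): x=10.0000 theta=5/9 (≈0.5556)
After 3 (propagate distance d=6): x=40/3 (≈13.3333) theta=5/9 (≈0.5556)
After 4 (thin lens f=-36): x=40/3 (≈13.3333) theta=25/27 (≈0.9259)
After 5 (propagate distance d=16): x=760/27 (≈28.1481) theta=25/27 (≈0.9259)
After 6 (thin lens f=-22): x=760/27 (≈28.1481) theta=655/297 (≈2.2054)
z_focus = -x_out/theta_out = -(760/27)/(655/297) = -1672/131 ≈ -12.7634
Rounded to 4 decimal places: z = -12.7634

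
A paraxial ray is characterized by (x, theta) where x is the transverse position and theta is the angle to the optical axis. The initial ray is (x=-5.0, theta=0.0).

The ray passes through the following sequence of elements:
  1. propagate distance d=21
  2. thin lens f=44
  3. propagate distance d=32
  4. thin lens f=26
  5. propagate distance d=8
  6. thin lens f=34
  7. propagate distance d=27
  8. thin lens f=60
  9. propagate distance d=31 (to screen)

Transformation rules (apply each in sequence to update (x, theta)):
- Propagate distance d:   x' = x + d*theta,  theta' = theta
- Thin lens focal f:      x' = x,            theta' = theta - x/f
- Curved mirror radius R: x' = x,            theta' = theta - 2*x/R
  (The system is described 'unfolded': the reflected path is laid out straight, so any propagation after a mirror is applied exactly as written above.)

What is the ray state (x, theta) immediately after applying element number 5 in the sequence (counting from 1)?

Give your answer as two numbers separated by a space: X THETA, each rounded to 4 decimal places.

Initial: x=-5.0000 theta=0.0000
After 1 (propagate distance d=21): x=-5.0000 theta=0.0000
After 2 (thin lens f=44): x=-5.0000 theta=5/44 (≈0.1136)
After 3 (propagate distance d=32): x=-15/11 (≈-1.3636) theta=5/44 (≈0.1136)
After 4 (thin lens f=26): x=-15/11 (≈-1.3636) theta=95/572 (≈0.1661)
After 5 (propagate distance d=8): x=-5/143 (≈-0.0350) theta=95/572 (≈0.1661)
Rounded to 4 decimal places: x = -0.0350, theta = 0.1661

Answer: -0.0350 0.1661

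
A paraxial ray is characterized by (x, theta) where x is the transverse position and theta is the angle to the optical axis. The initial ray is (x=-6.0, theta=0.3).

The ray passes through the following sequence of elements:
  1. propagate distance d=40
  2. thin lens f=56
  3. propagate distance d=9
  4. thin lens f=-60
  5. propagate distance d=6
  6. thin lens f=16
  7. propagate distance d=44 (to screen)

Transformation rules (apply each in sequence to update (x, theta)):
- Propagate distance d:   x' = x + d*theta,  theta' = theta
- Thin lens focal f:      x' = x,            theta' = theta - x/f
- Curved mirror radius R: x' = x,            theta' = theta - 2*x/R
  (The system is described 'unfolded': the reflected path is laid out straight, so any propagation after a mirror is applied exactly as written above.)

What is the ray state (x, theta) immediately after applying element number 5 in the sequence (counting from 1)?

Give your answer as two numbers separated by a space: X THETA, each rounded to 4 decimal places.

Initial: x=-6.0000 theta=0.3000
After 1 (propagate distance d=40): x=6.0000 theta=0.3000
After 2 (thin lens f=56): x=6.0000 theta=27/140 (≈0.1929)
After 3 (propagate distance d=9): x=1083/140 (≈7.7357) theta=27/140 (≈0.1929)
After 4 (thin lens f=-60): x=1083/140 (≈7.7357) theta=901/2800 (≈0.3218)
After 5 (propagate distance d=6): x=13533/1400 (≈9.6664) theta=901/2800 (≈0.3218)
Rounded to 4 decimal places: x = 9.6664, theta = 0.3218

Answer: 9.6664 0.3218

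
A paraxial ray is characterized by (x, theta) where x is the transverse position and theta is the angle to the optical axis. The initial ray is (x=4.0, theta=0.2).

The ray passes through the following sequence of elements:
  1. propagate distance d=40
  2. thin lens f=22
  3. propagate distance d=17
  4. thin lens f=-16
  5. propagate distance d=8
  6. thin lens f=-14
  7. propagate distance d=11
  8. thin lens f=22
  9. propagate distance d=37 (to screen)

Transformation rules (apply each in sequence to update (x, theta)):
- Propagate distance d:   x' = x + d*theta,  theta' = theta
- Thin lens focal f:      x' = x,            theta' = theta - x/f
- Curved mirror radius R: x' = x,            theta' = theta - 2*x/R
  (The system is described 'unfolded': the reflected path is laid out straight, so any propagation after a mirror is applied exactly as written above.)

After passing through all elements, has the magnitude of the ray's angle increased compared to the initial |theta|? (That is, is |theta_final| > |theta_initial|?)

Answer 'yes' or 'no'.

Initial: x=4.0000 theta=0.2000
After 1 (propagate distance d=40): x=12.0000 theta=0.2000
After 2 (thin lens f=22): x=12.0000 theta=-19/55 (≈-0.3455)
After 3 (propagate distance d=17): x=337/55 (≈6.1273) theta=-19/55 (≈-0.3455)
After 4 (thin lens f=-16): x=337/55 (≈6.1273) theta=0.0375
After 5 (propagate distance d=8): x=707/110 (≈6.4273) theta=0.0375
After 6 (thin lens f=-14): x=707/110 (≈6.4273) theta=437/880 (≈0.4966)
After 7 (propagate distance d=11): x=10463/880 (≈11.8898) theta=437/880 (≈0.4966)
After 8 (thin lens f=22): x=10463/880 (≈11.8898) theta=-849/19360 (≈-0.0439)
After 9 (propagate distance d=37 (to screen)): x=198773/19360 (≈10.2672) theta=-849/19360 (≈-0.0439)
|theta_initial|=0.2000 |theta_final|=849/19360 (≈0.0439) -> not increased

Answer: no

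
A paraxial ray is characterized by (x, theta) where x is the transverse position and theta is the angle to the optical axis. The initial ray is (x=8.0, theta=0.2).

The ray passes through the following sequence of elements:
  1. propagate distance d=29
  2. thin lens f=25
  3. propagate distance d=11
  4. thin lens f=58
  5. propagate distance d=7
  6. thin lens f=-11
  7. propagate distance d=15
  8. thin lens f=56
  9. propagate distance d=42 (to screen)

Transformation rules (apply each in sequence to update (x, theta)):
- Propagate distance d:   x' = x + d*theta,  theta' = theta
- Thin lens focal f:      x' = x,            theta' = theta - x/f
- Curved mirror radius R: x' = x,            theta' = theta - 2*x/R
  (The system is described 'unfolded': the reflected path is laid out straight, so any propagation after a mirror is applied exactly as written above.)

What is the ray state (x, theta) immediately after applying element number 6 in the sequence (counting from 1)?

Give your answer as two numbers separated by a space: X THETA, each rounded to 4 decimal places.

Initial: x=8.0000 theta=0.2000
After 1 (propagate distance d=29): x=13.8000 theta=0.2000
After 2 (thin lens f=25): x=13.8000 theta=-0.3520
After 3 (propagate distance d=11): x=9.9280 theta=-0.3520
After 4 (thin lens f=58): x=9.9280 theta=-3793/7250 (≈-0.5232)
After 5 (propagate distance d=7): x=45427/7250 (≈6.2658) theta=-3793/7250 (≈-0.5232)
After 6 (thin lens f=-11): x=45427/7250 (≈6.2658) theta=1852/39875 (≈0.0464)
Rounded to 4 decimal places: x = 6.2658, theta = 0.0464

Answer: 6.2658 0.0464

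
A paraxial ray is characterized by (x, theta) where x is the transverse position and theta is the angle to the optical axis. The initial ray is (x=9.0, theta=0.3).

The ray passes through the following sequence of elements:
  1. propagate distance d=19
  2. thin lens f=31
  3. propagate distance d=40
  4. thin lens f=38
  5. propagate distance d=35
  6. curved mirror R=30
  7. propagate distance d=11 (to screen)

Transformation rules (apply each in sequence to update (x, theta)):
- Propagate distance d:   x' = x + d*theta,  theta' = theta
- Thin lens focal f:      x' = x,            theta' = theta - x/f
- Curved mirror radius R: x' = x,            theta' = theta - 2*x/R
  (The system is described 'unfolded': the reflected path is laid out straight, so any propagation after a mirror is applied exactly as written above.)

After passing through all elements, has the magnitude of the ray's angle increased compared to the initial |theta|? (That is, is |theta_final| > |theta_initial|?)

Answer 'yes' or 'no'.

Initial: x=9.0000 theta=0.3000
After 1 (propagate distance d=19): x=14.7000 theta=0.3000
After 2 (thin lens f=31): x=14.7000 theta=-27/155 (≈-0.1742)
After 3 (propagate distance d=40): x=2397/310 (≈7.7323) theta=-27/155 (≈-0.1742)
After 4 (thin lens f=38): x=2397/310 (≈7.7323) theta=-4449/11780 (≈-0.3777)
After 5 (propagate distance d=35): x=-64629/11780 (≈-5.4863) theta=-4449/11780 (≈-0.3777)
After 6 (curved mirror R=30): x=-64629/11780 (≈-5.4863) theta=-351/29450 (≈-0.0119)
After 7 (propagate distance d=11 (to screen)): x=-330867/58900 (≈-5.6174) theta=-351/29450 (≈-0.0119)
|theta_initial|=0.3000 |theta_final|=351/29450 (≈0.0119) -> not increased

Answer: no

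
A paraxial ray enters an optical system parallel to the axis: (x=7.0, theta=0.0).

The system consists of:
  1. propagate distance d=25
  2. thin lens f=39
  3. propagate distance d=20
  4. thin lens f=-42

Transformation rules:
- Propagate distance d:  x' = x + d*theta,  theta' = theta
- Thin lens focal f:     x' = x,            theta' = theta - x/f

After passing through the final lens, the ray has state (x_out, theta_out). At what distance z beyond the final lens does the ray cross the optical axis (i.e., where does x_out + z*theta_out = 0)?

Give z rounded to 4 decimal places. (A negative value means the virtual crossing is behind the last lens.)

Initial: x=7.0000 theta=0.0000
After 1 (propagate distance d=25): x=7.0000 theta=0.0000
After 2 (thin lens f=39): x=7.0000 theta=-7/39 (≈-0.1795)
After 3 (propagate distance d=20): x=133/39 (≈3.4103) theta=-7/39 (≈-0.1795)
After 4 (thin lens f=-42): x=133/39 (≈3.4103) theta=-23/234 (≈-0.0983)
z_focus = -x_out/theta_out = -(133/39)/(-23/234) = 798/23 ≈ 34.6957
Rounded to 4 decimal places: z = 34.6957

Answer: 34.6957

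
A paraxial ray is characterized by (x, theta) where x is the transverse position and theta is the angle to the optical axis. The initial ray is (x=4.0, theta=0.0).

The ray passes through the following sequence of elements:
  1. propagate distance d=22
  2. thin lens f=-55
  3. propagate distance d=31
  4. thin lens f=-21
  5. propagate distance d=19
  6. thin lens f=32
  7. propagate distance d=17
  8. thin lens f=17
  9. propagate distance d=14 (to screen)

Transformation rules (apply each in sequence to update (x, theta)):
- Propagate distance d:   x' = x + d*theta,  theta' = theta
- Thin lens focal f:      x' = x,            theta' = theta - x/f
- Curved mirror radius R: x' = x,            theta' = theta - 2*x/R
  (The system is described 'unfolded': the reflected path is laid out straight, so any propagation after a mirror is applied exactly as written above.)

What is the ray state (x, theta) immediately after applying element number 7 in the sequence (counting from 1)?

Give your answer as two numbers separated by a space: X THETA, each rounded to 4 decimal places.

Initial: x=4.0000 theta=0.0000
After 1 (propagate distance d=22): x=4.0000 theta=0.0000
After 2 (thin lens f=-55): x=4.0000 theta=4/55 (≈0.0727)
After 3 (propagate distance d=31): x=344/55 (≈6.2545) theta=4/55 (≈0.0727)
After 4 (thin lens f=-21): x=344/55 (≈6.2545) theta=428/1155 (≈0.3706)
After 5 (propagate distance d=19): x=1396/105 (≈13.2952) theta=428/1155 (≈0.3706)
After 6 (thin lens f=32): x=1396/105 (≈13.2952) theta=-83/1848 (≈-0.0449)
After 7 (propagate distance d=17): x=115793/9240 (≈12.5317) theta=-83/1848 (≈-0.0449)
Rounded to 4 decimal places: x = 12.5317, theta = -0.0449

Answer: 12.5317 -0.0449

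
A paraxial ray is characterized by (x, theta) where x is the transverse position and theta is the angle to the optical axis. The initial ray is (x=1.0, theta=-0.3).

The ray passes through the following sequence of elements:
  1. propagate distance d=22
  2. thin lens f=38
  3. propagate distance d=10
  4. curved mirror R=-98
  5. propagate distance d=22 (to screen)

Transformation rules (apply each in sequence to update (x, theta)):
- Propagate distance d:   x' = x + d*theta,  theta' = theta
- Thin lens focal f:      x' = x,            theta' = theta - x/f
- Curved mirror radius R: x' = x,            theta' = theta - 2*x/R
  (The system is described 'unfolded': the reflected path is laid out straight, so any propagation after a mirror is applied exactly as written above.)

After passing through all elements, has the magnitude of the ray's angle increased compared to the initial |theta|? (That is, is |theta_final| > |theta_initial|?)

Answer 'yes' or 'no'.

Answer: no

Derivation:
Initial: x=1.0000 theta=-0.3000
After 1 (propagate distance d=22): x=-5.6000 theta=-0.3000
After 2 (thin lens f=38): x=-5.6000 theta=-29/190 (≈-0.1526)
After 3 (propagate distance d=10): x=-677/95 (≈-7.1263) theta=-29/190 (≈-0.1526)
After 4 (curved mirror R=-98): x=-677/95 (≈-7.1263) theta=-555/1862 (≈-0.2981)
After 5 (propagate distance d=22 (to screen)): x=-63698/4655 (≈-13.6838) theta=-555/1862 (≈-0.2981)
|theta_initial|=0.3000 |theta_final|=555/1862 (≈0.2981) -> not increased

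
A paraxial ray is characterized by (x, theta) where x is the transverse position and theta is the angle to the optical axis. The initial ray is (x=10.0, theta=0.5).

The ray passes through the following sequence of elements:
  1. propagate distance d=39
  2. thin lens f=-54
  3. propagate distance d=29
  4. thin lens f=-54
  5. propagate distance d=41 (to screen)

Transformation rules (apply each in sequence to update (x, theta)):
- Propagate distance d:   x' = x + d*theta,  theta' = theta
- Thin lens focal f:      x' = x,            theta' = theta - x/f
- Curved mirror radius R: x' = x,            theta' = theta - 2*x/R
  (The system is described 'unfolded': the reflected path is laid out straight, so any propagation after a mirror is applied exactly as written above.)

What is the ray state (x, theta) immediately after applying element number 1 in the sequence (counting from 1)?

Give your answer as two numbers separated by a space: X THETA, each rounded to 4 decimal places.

Initial: x=10.0000 theta=0.5000
After 1 (propagate distance d=39): x=29.5000 theta=0.5000
Rounded to 4 decimal places: x = 29.5000, theta = 0.5000

Answer: 29.5000 0.5000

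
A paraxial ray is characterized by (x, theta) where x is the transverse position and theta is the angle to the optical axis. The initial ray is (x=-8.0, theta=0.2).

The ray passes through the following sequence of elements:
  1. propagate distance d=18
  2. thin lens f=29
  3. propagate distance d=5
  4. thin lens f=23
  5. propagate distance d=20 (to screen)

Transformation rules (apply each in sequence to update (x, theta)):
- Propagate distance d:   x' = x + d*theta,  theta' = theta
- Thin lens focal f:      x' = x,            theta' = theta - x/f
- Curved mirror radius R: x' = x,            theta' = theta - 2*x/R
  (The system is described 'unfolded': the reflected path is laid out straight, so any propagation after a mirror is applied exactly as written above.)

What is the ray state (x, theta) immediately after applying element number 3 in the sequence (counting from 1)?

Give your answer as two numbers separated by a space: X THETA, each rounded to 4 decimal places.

Initial: x=-8.0000 theta=0.2000
After 1 (propagate distance d=18): x=-4.4000 theta=0.2000
After 2 (thin lens f=29): x=-4.4000 theta=51/145 (≈0.3517)
After 3 (propagate distance d=5): x=-383/145 (≈-2.6414) theta=51/145 (≈0.3517)
Rounded to 4 decimal places: x = -2.6414, theta = 0.3517

Answer: -2.6414 0.3517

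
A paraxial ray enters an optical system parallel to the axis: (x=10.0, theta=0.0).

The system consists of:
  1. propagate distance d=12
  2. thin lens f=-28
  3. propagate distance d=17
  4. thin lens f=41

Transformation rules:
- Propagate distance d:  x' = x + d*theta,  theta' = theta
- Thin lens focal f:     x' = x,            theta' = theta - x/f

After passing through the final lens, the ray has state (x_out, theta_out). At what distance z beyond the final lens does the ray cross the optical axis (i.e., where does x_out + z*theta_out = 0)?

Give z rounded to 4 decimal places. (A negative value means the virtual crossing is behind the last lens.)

Answer: 461.2500

Derivation:
Initial: x=10.0000 theta=0.0000
After 1 (propagate distance d=12): x=10.0000 theta=0.0000
After 2 (thin lens f=-28): x=10.0000 theta=5/14 (≈0.3571)
After 3 (propagate distance d=17): x=225/14 (≈16.0714) theta=5/14 (≈0.3571)
After 4 (thin lens f=41): x=225/14 (≈16.0714) theta=-10/287 (≈-0.0348)
z_focus = -x_out/theta_out = -(225/14)/(-10/287) = 461.2500
Rounded to 4 decimal places: z = 461.2500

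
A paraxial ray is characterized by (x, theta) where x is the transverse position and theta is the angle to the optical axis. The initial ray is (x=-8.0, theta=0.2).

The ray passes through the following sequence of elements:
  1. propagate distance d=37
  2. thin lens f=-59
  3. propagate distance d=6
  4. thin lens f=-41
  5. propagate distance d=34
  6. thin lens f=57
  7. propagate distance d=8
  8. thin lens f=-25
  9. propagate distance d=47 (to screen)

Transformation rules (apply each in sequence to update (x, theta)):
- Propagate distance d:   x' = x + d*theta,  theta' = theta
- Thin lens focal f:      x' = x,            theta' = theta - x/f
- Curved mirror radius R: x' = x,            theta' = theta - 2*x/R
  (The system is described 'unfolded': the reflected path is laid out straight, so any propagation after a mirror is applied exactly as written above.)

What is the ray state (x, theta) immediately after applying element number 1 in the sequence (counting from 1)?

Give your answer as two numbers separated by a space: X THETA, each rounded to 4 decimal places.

Initial: x=-8.0000 theta=0.2000
After 1 (propagate distance d=37): x=-0.6000 theta=0.2000
Rounded to 4 decimal places: x = -0.6000, theta = 0.2000

Answer: -0.6000 0.2000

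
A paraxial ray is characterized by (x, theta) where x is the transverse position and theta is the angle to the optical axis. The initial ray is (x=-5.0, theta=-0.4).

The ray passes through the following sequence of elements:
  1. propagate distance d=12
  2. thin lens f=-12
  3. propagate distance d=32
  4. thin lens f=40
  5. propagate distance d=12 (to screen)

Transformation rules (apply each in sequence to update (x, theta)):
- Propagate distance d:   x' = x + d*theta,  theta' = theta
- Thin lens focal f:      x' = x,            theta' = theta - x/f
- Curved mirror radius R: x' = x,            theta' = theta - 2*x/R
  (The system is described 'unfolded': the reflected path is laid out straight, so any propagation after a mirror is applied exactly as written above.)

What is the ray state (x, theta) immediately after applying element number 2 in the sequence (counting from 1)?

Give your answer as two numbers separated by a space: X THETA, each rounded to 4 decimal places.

Answer: -9.8000 -1.2167

Derivation:
Initial: x=-5.0000 theta=-0.4000
After 1 (propagate distance d=12): x=-9.8000 theta=-0.4000
After 2 (thin lens f=-12): x=-9.8000 theta=-73/60 (≈-1.2167)
Rounded to 4 decimal places: x = -9.8000, theta = -1.2167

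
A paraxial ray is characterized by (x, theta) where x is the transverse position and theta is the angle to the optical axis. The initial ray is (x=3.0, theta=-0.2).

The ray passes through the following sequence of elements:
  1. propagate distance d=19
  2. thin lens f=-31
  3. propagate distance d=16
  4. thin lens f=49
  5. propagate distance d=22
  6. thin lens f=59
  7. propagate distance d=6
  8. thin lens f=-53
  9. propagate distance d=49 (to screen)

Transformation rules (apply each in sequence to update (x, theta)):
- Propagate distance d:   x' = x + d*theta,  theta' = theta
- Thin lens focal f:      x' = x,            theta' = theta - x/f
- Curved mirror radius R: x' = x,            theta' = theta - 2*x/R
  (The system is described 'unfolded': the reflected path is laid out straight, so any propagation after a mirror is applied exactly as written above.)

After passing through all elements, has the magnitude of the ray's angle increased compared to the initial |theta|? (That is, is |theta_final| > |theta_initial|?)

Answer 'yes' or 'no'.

Initial: x=3.0000 theta=-0.2000
After 1 (propagate distance d=19): x=-0.8000 theta=-0.2000
After 2 (thin lens f=-31): x=-0.8000 theta=-7/31 (≈-0.2258)
After 3 (propagate distance d=16): x=-684/155 (≈-4.4129) theta=-7/31 (≈-0.2258)
After 4 (thin lens f=49): x=-684/155 (≈-4.4129) theta=-1031/7595 (≈-0.1357)
After 5 (propagate distance d=22): x=-56198/7595 (≈-7.3993) theta=-1031/7595 (≈-0.1357)
After 6 (thin lens f=59): x=-56198/7595 (≈-7.3993) theta=-4631/448105 (≈-0.0103)
After 7 (propagate distance d=6): x=-3343468/448105 (≈-7.4613) theta=-4631/448105 (≈-0.0103)
After 8 (thin lens f=-53): x=-3343468/448105 (≈-7.4613) theta=-60829/402535 (≈-0.1511)
After 9 (propagate distance d=49 (to screen)): x=-353060443/23749565 (≈-14.8660) theta=-60829/402535 (≈-0.1511)
|theta_initial|=0.2000 |theta_final|=60829/402535 (≈0.1511) -> not increased

Answer: no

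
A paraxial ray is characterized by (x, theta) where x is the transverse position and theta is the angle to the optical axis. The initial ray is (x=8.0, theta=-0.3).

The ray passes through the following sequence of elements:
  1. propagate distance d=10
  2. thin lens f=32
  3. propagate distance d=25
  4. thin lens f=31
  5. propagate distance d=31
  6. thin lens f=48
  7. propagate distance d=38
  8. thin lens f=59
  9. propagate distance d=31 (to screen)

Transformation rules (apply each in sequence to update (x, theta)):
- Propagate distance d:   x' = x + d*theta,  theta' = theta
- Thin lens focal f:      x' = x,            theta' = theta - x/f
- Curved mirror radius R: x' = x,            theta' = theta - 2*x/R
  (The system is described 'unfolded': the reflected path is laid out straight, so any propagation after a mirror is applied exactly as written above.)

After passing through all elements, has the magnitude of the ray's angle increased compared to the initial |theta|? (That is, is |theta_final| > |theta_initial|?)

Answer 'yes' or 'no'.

Answer: no

Derivation:
Initial: x=8.0000 theta=-0.3000
After 1 (propagate distance d=10): x=5.0000 theta=-0.3000
After 2 (thin lens f=32): x=5.0000 theta=-73/160 (≈-0.4563)
After 3 (propagate distance d=25): x=-205/32 (≈-6.4063) theta=-73/160 (≈-0.4563)
After 4 (thin lens f=31): x=-205/32 (≈-6.4063) theta=-619/2480 (≈-0.2496)
After 5 (propagate distance d=31): x=-2263/160 (≈-14.1438) theta=-619/2480 (≈-0.2496)
After 6 (thin lens f=48): x=-2263/160 (≈-14.1438) theta=10729/238080 (≈0.0451)
After 7 (propagate distance d=38): x=-1479821/119040 (≈-12.4313) theta=10729/238080 (≈0.0451)
After 8 (thin lens f=59): x=-1479821/119040 (≈-12.4313) theta=1197551/4682240 (≈0.2558)
After 9 (propagate distance d=31 (to screen)): x=-12649327/2809344 (≈-4.5026) theta=1197551/4682240 (≈0.2558)
|theta_initial|=0.3000 |theta_final|=1197551/4682240 (≈0.2558) -> not increased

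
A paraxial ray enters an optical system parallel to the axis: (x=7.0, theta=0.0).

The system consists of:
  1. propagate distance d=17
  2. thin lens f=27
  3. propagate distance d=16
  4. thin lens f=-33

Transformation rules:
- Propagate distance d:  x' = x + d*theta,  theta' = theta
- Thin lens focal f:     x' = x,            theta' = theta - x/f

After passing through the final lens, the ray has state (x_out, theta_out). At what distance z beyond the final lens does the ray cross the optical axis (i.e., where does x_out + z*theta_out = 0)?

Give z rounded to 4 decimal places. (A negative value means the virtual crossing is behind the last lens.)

Answer: 16.5000

Derivation:
Initial: x=7.0000 theta=0.0000
After 1 (propagate distance d=17): x=7.0000 theta=0.0000
After 2 (thin lens f=27): x=7.0000 theta=-7/27 (≈-0.2593)
After 3 (propagate distance d=16): x=77/27 (≈2.8519) theta=-7/27 (≈-0.2593)
After 4 (thin lens f=-33): x=77/27 (≈2.8519) theta=-14/81 (≈-0.1728)
z_focus = -x_out/theta_out = -(77/27)/(-14/81) = 16.5000
Rounded to 4 decimal places: z = 16.5000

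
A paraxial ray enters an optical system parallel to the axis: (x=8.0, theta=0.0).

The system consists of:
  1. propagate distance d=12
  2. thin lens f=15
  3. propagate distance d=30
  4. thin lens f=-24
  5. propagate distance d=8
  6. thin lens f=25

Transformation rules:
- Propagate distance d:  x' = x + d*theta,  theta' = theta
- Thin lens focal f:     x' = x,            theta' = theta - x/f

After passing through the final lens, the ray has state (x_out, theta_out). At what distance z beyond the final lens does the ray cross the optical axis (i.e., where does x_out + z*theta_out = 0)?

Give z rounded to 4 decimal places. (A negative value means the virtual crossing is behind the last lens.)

Answer: -55.4455

Derivation:
Initial: x=8.0000 theta=0.0000
After 1 (propagate distance d=12): x=8.0000 theta=0.0000
After 2 (thin lens f=15): x=8.0000 theta=-8/15 (≈-0.5333)
After 3 (propagate distance d=30): x=-8.0000 theta=-8/15 (≈-0.5333)
After 4 (thin lens f=-24): x=-8.0000 theta=-13/15 (≈-0.8667)
After 5 (propagate distance d=8): x=-224/15 (≈-14.9333) theta=-13/15 (≈-0.8667)
After 6 (thin lens f=25): x=-224/15 (≈-14.9333) theta=-101/375 (≈-0.2693)
z_focus = -x_out/theta_out = -(-224/15)/(-101/375) = -5600/101 ≈ -55.4455
Rounded to 4 decimal places: z = -55.4455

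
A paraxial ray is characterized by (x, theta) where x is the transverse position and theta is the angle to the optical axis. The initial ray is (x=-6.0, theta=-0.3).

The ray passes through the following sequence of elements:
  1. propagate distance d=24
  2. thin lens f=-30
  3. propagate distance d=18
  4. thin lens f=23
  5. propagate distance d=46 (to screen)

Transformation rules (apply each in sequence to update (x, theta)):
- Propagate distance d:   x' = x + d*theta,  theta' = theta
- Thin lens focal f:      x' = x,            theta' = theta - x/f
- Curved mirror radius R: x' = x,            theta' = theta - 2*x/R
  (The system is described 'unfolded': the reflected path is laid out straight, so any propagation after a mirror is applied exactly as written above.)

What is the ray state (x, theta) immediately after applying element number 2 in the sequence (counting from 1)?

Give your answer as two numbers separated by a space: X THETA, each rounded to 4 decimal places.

Answer: -13.2000 -0.7400

Derivation:
Initial: x=-6.0000 theta=-0.3000
After 1 (propagate distance d=24): x=-13.2000 theta=-0.3000
After 2 (thin lens f=-30): x=-13.2000 theta=-0.7400
Rounded to 4 decimal places: x = -13.2000, theta = -0.7400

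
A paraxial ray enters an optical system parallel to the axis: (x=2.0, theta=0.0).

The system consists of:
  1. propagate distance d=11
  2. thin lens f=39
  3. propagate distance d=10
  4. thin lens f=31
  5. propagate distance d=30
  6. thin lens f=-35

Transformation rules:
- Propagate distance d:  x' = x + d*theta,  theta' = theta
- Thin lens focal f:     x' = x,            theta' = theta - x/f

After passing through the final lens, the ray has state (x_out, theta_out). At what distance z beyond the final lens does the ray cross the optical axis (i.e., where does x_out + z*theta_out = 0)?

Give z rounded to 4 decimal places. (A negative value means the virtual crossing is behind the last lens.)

Answer: -10.5082

Derivation:
Initial: x=2.0000 theta=0.0000
After 1 (propagate distance d=11): x=2.0000 theta=0.0000
After 2 (thin lens f=39): x=2.0000 theta=-2/39 (≈-0.0513)
After 3 (propagate distance d=10): x=58/39 (≈1.4872) theta=-2/39 (≈-0.0513)
After 4 (thin lens f=31): x=58/39 (≈1.4872) theta=-40/403 (≈-0.0993)
After 5 (propagate distance d=30): x=-1802/1209 (≈-1.4905) theta=-40/403 (≈-0.0993)
After 6 (thin lens f=-35): x=-1802/1209 (≈-1.4905) theta=-6002/42315 (≈-0.1418)
z_focus = -x_out/theta_out = -(-1802/1209)/(-6002/42315) = -31535/3001 ≈ -10.5082
Rounded to 4 decimal places: z = -10.5082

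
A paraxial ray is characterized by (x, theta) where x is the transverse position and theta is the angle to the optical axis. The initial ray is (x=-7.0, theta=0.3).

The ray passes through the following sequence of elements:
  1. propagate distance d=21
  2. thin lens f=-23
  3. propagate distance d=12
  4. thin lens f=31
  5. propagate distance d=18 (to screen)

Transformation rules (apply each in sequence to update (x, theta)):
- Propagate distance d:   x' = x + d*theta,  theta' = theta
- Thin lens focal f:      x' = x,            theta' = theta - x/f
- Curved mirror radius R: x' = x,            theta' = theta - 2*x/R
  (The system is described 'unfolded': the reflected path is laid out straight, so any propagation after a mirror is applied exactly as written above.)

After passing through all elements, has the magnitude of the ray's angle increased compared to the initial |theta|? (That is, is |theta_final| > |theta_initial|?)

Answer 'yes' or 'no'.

Initial: x=-7.0000 theta=0.3000
After 1 (propagate distance d=21): x=-0.7000 theta=0.3000
After 2 (thin lens f=-23): x=-0.7000 theta=31/115 (≈0.2696)
After 3 (propagate distance d=12): x=583/230 (≈2.5348) theta=31/115 (≈0.2696)
After 4 (thin lens f=31): x=583/230 (≈2.5348) theta=1339/7130 (≈0.1878)
After 5 (propagate distance d=18 (to screen)): x=8435/1426 (≈5.9151) theta=1339/7130 (≈0.1878)
|theta_initial|=0.3000 |theta_final|=1339/7130 (≈0.1878) -> not increased

Answer: no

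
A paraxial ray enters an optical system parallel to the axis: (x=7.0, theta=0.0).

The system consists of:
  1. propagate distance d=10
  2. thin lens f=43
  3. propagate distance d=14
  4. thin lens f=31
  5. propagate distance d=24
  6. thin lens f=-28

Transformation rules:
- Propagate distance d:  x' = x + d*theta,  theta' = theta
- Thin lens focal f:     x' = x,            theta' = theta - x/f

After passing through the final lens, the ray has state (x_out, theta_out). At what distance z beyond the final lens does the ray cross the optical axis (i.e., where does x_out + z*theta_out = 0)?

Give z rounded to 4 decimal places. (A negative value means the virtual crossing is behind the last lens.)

Initial: x=7.0000 theta=0.0000
After 1 (propagate distance d=10): x=7.0000 theta=0.0000
After 2 (thin lens f=43): x=7.0000 theta=-7/43 (≈-0.1628)
After 3 (propagate distance d=14): x=203/43 (≈4.7209) theta=-7/43 (≈-0.1628)
After 4 (thin lens f=31): x=203/43 (≈4.7209) theta=-420/1333 (≈-0.3151)
After 5 (propagate distance d=24): x=-3787/1333 (≈-2.8410) theta=-420/1333 (≈-0.3151)
After 6 (thin lens f=-28): x=-3787/1333 (≈-2.8410) theta=-2221/5332 (≈-0.4165)
z_focus = -x_out/theta_out = -(-3787/1333)/(-2221/5332) = -15148/2221 ≈ -6.8204
Rounded to 4 decimal places: z = -6.8204

Answer: -6.8204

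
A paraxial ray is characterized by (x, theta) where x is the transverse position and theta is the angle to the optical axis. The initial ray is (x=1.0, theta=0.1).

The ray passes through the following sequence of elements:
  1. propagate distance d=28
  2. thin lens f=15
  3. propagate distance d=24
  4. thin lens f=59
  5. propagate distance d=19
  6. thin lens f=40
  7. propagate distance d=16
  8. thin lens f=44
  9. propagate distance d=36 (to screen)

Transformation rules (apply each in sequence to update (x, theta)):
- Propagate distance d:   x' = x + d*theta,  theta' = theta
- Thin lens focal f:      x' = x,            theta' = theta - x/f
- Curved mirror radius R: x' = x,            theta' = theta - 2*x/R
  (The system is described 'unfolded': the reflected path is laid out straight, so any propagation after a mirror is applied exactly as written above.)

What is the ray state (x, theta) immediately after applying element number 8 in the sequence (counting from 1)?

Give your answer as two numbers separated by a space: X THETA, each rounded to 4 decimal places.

Initial: x=1.0000 theta=0.1000
After 1 (propagate distance d=28): x=3.8000 theta=0.1000
After 2 (thin lens f=15): x=3.8000 theta=-23/150 (≈-0.1533)
After 3 (propagate distance d=24): x=0.1200 theta=-23/150 (≈-0.1533)
After 4 (thin lens f=59): x=0.1200 theta=-55/354 (≈-0.1554)
After 5 (propagate distance d=19): x=-25063/8850 (≈-2.8320) theta=-55/354 (≈-0.1554)
After 6 (thin lens f=40): x=-25063/8850 (≈-2.8320) theta=-9979/118000 (≈-0.0846)
After 7 (propagate distance d=16): x=-185189/44250 (≈-4.1851) theta=-9979/118000 (≈-0.0846)
After 8 (thin lens f=44): x=-185189/44250 (≈-4.1851) theta=41071/3894000 (≈0.0105)
Rounded to 4 decimal places: x = -4.1851, theta = 0.0105

Answer: -4.1851 0.0105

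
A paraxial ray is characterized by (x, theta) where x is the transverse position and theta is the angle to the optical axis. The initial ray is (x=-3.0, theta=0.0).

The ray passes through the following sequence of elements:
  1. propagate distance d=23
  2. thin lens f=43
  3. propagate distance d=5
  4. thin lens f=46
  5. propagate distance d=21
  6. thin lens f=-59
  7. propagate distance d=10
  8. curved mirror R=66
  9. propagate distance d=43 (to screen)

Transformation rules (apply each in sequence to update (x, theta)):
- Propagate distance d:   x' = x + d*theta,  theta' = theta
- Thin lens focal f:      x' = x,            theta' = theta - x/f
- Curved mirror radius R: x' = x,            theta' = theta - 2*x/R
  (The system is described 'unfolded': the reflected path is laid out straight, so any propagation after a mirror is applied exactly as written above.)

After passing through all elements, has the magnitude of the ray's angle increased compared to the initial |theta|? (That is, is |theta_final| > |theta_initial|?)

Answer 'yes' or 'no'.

Initial: x=-3.0000 theta=0.0000
After 1 (propagate distance d=23): x=-3.0000 theta=0.0000
After 2 (thin lens f=43): x=-3.0000 theta=3/43 (≈0.0698)
After 3 (propagate distance d=5): x=-114/43 (≈-2.6512) theta=3/43 (≈0.0698)
After 4 (thin lens f=46): x=-114/43 (≈-2.6512) theta=126/989 (≈0.1274)
After 5 (propagate distance d=21): x=24/989 (≈0.0243) theta=126/989 (≈0.1274)
After 6 (thin lens f=-59): x=24/989 (≈0.0243) theta=7458/58351 (≈0.1278)
After 7 (propagate distance d=10): x=75996/58351 (≈1.3024) theta=7458/58351 (≈0.1278)
After 8 (curved mirror R=66): x=75996/58351 (≈1.3024) theta=56706/641861 (≈0.0883)
After 9 (propagate distance d=43 (to screen)): x=3274314/641861 (≈5.1013) theta=56706/641861 (≈0.0883)
|theta_initial|=0.0000 |theta_final|=56706/641861 (≈0.0883) -> increased

Answer: yes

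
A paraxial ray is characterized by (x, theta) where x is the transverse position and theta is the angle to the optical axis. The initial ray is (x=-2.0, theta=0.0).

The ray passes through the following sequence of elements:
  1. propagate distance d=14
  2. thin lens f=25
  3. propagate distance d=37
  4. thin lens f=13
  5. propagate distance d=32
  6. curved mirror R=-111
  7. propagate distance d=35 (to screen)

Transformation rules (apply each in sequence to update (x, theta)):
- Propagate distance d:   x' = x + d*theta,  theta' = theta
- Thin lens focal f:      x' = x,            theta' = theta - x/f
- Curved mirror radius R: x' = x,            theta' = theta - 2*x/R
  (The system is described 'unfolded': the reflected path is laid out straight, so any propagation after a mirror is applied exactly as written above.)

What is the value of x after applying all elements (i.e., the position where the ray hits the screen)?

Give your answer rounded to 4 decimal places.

Initial: x=-2.0000 theta=0.0000
After 1 (propagate distance d=14): x=-2.0000 theta=0.0000
After 2 (thin lens f=25): x=-2.0000 theta=0.0800
After 3 (propagate distance d=37): x=0.9600 theta=0.0800
After 4 (thin lens f=13): x=0.9600 theta=2/325 (≈0.0062)
After 5 (propagate distance d=32): x=376/325 (≈1.1569) theta=2/325 (≈0.0062)
After 6 (curved mirror R=-111): x=376/325 (≈1.1569) theta=974/36075 (≈0.0270)
After 7 (propagate distance d=35 (to screen)): x=75826/36075 (≈2.1019) theta=974/36075 (≈0.0270)
Rounded to 4 decimal places: x = 2.1019

Answer: 2.1019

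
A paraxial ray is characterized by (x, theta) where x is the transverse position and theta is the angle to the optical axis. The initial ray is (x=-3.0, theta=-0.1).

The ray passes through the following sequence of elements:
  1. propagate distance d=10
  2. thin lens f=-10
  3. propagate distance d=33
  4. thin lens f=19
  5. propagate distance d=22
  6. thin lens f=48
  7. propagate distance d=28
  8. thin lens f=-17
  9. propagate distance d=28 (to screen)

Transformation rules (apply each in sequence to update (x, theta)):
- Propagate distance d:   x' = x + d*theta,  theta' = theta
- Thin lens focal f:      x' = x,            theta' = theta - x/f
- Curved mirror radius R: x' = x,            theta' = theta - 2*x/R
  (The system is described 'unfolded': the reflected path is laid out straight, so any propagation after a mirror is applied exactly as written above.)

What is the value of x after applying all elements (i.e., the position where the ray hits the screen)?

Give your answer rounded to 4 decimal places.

Initial: x=-3.0000 theta=-0.1000
After 1 (propagate distance d=10): x=-4.0000 theta=-0.1000
After 2 (thin lens f=-10): x=-4.0000 theta=-0.5000
After 3 (propagate distance d=33): x=-20.5000 theta=-0.5000
After 4 (thin lens f=19): x=-20.5000 theta=11/19 (≈0.5789)
After 5 (propagate distance d=22): x=-295/38 (≈-7.7632) theta=11/19 (≈0.5789)
After 6 (thin lens f=48): x=-295/38 (≈-7.7632) theta=1351/1824 (≈0.7407)
After 7 (propagate distance d=28): x=5917/456 (≈12.9759) theta=1351/1824 (≈0.7407)
After 8 (thin lens f=-17): x=5917/456 (≈12.9759) theta=15545/10336 (≈1.5040)
After 9 (propagate distance d=28 (to screen)): x=213517/3876 (≈55.0869) theta=15545/10336 (≈1.5040)
Rounded to 4 decimal places: x = 55.0869

Answer: 55.0869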